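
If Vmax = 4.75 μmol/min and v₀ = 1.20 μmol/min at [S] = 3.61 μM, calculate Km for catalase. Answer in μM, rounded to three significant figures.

From v = Vmax[S]/(Km+[S]), Km = [S](Vmax − v)/v.
Km = 3.61 × (4.75 − 1.20) / 1.20 = 12.82/1.20 = 10.7 μM.

10.7 μM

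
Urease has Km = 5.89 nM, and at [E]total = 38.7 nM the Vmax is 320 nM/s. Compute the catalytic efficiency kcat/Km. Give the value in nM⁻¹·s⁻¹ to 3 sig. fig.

1.40 nM⁻¹·s⁻¹

kcat = Vmax/[E]total = 320/38.7 = 8.27 s⁻¹.
kcat/Km = 8.27/5.89 = 1.40 nM⁻¹·s⁻¹.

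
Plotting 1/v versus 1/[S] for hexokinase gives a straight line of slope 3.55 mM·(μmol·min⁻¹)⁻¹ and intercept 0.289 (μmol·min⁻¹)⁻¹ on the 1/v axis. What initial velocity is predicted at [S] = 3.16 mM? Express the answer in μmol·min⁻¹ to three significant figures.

0.708 μmol·min⁻¹

The y-intercept is 1/Vmax, so Vmax = 1/0.289 = 3.46 μmol·min⁻¹.
The slope is Km/Vmax, so Km = 3.55 × 3.46 = 12.3 mM.
Then v = 3.46 × 3.16/(12.3 + 3.16) = 0.708 μmol·min⁻¹.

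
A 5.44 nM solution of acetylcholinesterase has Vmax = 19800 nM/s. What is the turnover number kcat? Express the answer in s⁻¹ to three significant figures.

kcat = Vmax/[E]total = 19800 nM/s / 5.44 nM = 3640 s⁻¹.

3640 s⁻¹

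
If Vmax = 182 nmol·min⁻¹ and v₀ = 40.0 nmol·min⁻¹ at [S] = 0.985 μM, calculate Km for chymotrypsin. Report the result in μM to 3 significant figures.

v/Vmax = 40.0/182 = 0.2198 = [S]/(Km+[S]).
So Km + [S] = [S]/0.2198 = 4.482 μM, giving Km = 4.482 − 0.985 = 3.50 μM.

3.50 μM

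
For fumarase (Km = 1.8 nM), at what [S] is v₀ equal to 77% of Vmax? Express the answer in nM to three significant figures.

6.03 nM

v/Vmax = [S]/(Km+[S]) = 0.77, so [S] = Km·0.77/(1 − 0.77) = 1.8 × 3.348.
[S] = 6.03 nM.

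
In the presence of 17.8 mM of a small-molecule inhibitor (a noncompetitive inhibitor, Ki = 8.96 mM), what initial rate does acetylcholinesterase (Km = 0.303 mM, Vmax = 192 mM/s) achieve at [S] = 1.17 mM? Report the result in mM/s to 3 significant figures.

51.1 mM/s

With α = 1 + [I]/Ki = 1 + 17.8/8.96 = 2.987, the noncompetitive rate law is v = (Vmax/α)·[S] / (Km + [S]).
v = (192/2.987)×1.17 / (0.303 + 1.17) = 75.22/1.473 = 51.1 mM/s.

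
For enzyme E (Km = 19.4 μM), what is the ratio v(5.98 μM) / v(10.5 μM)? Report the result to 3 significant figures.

0.671

The fractional saturations are [S]/(Km+[S]) = 10.5/29.90 = 0.3512 and 5.98/25.38 = 0.2356.
v₂/v₁ is just their ratio: 0.2356/0.3512 = 0.671.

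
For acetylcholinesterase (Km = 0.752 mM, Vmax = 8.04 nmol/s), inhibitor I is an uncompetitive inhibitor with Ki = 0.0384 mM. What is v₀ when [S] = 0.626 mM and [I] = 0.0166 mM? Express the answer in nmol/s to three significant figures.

With α = 1 + [I]/Ki = 1 + 0.0166/0.0384 = 1.432, the uncompetitive rate law is v = (Vmax/α)·[S] / (Km/α + [S]).
v = (8.04/1.432)×0.626 / (0.752/1.432 + 0.626) = 3.514/1.151 = 3.05 nmol/s.

3.05 nmol/s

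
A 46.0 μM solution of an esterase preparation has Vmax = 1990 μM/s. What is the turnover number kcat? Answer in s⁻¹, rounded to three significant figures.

43.3 s⁻¹

kcat = Vmax/[E]total = 1990 μM/s / 46.0 μM = 43.3 s⁻¹.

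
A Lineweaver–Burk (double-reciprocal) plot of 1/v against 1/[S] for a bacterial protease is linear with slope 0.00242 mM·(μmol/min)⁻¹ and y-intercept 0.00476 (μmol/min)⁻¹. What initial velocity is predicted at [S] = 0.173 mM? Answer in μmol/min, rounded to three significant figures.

53.3 μmol/min

The y-intercept is 1/Vmax, so Vmax = 1/0.00476 = 210 μmol/min.
The slope is Km/Vmax, so Km = 0.00242 × 210 = 0.508 mM.
Then v = 210 × 0.173/(0.508 + 0.173) = 53.3 μmol/min.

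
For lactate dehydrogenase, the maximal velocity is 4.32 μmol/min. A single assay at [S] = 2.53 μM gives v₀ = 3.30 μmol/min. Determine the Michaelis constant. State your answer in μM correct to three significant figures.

0.782 μM

v/Vmax = 3.30/4.32 = 0.7639 = [S]/(Km+[S]).
So Km + [S] = [S]/0.7639 = 3.312 μM, giving Km = 3.312 − 2.53 = 0.782 μM.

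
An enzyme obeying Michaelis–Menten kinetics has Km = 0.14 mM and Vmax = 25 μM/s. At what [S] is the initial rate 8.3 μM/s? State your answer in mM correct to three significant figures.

0.0696 mM

Rearranging v = Vmax[S]/(Km+[S]) gives [S] = Km·v/(Vmax − v).
[S] = 0.14 × 8.3 / (25 − 8.3) = 1.162/16.70 = 0.0696 mM.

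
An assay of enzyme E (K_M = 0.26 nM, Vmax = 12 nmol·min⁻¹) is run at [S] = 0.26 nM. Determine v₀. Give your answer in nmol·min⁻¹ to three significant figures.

6.00 nmol·min⁻¹

[S]/(Km+[S]) = 0.26/0.5200 = 0.5000, the fractional saturation.
v = 0.5000 × Vmax = 0.5000 × 12 = 6.00 nmol·min⁻¹.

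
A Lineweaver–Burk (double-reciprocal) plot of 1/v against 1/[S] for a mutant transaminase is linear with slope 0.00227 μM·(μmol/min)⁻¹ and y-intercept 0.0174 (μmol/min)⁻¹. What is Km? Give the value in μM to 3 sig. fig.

0.130 μM

y-intercept = 1/Vmax ⇒ Vmax = 57.5 μmol/min; slope = Km/Vmax ⇒ Km = slope × Vmax.
Km = 0.00227 × 57.5 = 0.130 μM.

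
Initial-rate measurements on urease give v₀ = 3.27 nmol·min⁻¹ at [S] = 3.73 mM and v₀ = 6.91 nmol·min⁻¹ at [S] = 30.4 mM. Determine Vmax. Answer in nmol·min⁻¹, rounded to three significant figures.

From v = Vmax[S]/(Km+[S]), each point gives Vmax = v(Km+[S])/[S].
Equating: 3.27(Km+3.73)/3.73 = 6.91(Km+30.4)/30.4.
0.8767·Km + 3.27 = 0.2273·Km + 6.91, so (0.8767 − 0.2273)·Km = 6.91 − 3.27.
Km = 3.640/0.6494 = 5.61 mM; then Vmax = 3.27(5.61+3.73)/3.73 = 8.18 nmol·min⁻¹.

8.18 nmol·min⁻¹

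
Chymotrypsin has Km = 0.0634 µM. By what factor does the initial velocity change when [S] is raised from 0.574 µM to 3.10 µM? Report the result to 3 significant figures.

The fractional saturations are [S]/(Km+[S]) = 0.574/0.6374 = 0.9005 and 3.10/3.163 = 0.9800.
v₂/v₁ is just their ratio: 0.9800/0.9005 = 1.09.

1.09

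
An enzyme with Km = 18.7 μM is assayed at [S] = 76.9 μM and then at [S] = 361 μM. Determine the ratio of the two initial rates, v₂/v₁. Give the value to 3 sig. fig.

1.18

Since Vmax cancels, v₂/v₁ = [S]₂(Km+[S]₁) / [S]₁(Km+[S]₂).
= 361×(18.7+76.9) / (76.9×(18.7+361)) = 34510/29200 = 1.18.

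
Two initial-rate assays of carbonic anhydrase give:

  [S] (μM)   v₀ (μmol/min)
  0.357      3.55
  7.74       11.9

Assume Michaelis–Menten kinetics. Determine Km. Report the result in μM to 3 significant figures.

0.993 μM

In reciprocal form, 1/v = (Km/Vmax)·(1/[S]) + 1/Vmax. The two points give (1/[S], 1/v) = (2.801, 0.2817) and (0.1292, 0.08403).
Slope = (0.2817 − 0.08403)/(2.801 − 0.1292) = 0.07398; intercept = 0.2817 − 0.07398×2.801 = 0.07448.
Vmax = 1/intercept = 13.4 μmol/min; Km = slope × Vmax = 0.07398 × 13.4 = 0.993 μM.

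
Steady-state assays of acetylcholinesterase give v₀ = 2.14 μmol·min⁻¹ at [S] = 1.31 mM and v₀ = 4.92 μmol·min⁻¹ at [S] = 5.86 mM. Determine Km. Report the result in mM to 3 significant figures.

3.50 mM

From v = Vmax[S]/(Km+[S]), each point gives Vmax = v(Km+[S])/[S].
Equating: 2.14(Km+1.31)/1.31 = 4.92(Km+5.86)/5.86.
1.634·Km + 2.14 = 0.8396·Km + 4.92, so (1.634 − 0.8396)·Km = 4.92 − 2.14.
Km = 2.780/0.7940 = 3.50 mM; then Vmax = 2.14(3.50+1.31)/1.31 = 7.86 μmol·min⁻¹.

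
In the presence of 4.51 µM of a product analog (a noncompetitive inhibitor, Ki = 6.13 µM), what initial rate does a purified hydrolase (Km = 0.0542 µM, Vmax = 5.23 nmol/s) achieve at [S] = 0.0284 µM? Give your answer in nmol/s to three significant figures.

α = 1 + [I]/Ki = 1 + 4.51/6.13 = 1.736.
For a noncompetitive inhibitor, Vmax is reduced to Vmax/α while Km is unchanged: Km,app = 0.0542 µM, Vmax,app = 3.01 nmol/s.
v = Vmax,app·[S]/(Km,app + [S]) = 3.01 × 0.0284/(0.0542 + 0.0284) = 1.04 nmol/s.

1.04 nmol/s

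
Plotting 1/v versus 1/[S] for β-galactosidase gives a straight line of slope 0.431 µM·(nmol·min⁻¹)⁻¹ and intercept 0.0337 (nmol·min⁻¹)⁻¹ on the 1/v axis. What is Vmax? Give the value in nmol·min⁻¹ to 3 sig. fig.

The y-intercept of a Lineweaver–Burk plot equals 1/Vmax, so Vmax = 1/0.0337 = 29.7 nmol·min⁻¹.

29.7 nmol·min⁻¹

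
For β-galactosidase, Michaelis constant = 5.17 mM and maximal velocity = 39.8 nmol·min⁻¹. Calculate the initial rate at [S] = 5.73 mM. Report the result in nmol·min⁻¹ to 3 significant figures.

v = Vmax·[S]/(Km + [S]) = 39.8 × 5.73 / (5.17 + 5.73)
  = 228.1 / 10.90 = 20.9 nmol·min⁻¹.

20.9 nmol·min⁻¹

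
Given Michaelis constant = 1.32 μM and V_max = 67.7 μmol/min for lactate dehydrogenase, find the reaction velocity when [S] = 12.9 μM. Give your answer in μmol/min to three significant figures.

[S]/(Km+[S]) = 12.9/14.22 = 0.9072, the fractional saturation.
v = 0.9072 × Vmax = 0.9072 × 67.7 = 61.4 μmol/min.

61.4 μmol/min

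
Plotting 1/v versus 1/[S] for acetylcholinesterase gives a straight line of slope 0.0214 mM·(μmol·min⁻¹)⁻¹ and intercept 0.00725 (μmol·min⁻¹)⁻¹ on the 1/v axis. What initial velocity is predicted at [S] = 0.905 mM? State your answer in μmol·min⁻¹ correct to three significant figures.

The y-intercept is 1/Vmax, so Vmax = 1/0.00725 = 138 μmol·min⁻¹.
The slope is Km/Vmax, so Km = 0.0214 × 138 = 2.95 mM.
Then v = 138 × 0.905/(2.95 + 0.905) = 32.4 μmol·min⁻¹.

32.4 μmol·min⁻¹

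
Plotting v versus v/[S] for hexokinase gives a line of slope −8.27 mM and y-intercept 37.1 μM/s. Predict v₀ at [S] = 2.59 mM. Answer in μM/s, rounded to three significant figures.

In the Eadie–Hofstee form v = Vmax − Km·(v/[S]), the slope is −Km and the intercept is Vmax, so Km = 8.27 mM and Vmax = 37.1 μM/s.
v = 37.1 × 2.59/(8.27 + 2.59) = 8.85 μM/s.

8.85 μM/s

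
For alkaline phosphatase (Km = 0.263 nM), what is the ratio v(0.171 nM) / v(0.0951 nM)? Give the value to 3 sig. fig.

Since Vmax cancels, v₂/v₁ = [S]₂(Km+[S]₁) / [S]₁(Km+[S]₂).
= 0.171×(0.263+0.0951) / (0.0951×(0.263+0.171)) = 0.06124/0.04127 = 1.48.

1.48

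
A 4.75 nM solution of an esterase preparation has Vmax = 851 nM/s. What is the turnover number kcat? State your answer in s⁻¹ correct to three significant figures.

kcat = Vmax/[E]total = 851 nM/s / 4.75 nM = 179 s⁻¹.

179 s⁻¹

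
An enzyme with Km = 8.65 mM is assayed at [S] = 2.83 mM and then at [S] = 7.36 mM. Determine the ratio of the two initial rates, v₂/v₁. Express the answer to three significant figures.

1.86

The fractional saturations are [S]/(Km+[S]) = 2.83/11.48 = 0.2465 and 7.36/16.01 = 0.4597.
v₂/v₁ is just their ratio: 0.4597/0.2465 = 1.86.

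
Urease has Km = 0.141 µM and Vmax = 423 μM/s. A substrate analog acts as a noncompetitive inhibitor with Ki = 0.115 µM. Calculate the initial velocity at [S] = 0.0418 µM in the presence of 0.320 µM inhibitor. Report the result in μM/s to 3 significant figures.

α = 1 + [I]/Ki = 1 + 0.320/0.115 = 3.783.
For a noncompetitive inhibitor, Vmax is reduced to Vmax/α while Km is unchanged: Km,app = 0.141 µM, Vmax,app = 112 μM/s.
v = Vmax,app·[S]/(Km,app + [S]) = 112 × 0.0418/(0.141 + 0.0418) = 25.6 μM/s.

25.6 μM/s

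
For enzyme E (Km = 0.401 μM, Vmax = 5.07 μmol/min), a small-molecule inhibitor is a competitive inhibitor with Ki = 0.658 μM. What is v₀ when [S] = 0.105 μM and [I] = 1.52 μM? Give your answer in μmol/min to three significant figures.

0.372 μmol/min

α = 1 + [I]/Ki = 1 + 1.52/0.658 = 3.310.
For a competitive inhibitor, Vmax is unchanged and the apparent Km becomes α·Km: Km,app = 1.33 μM, Vmax,app = 5.07 μmol/min.
v = Vmax,app·[S]/(Km,app + [S]) = 5.07 × 0.105/(1.33 + 0.105) = 0.372 μmol/min.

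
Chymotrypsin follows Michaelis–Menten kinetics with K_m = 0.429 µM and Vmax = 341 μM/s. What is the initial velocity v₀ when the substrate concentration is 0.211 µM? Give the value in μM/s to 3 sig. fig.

v = Vmax·[S]/(Km + [S]) = 341 × 0.211 / (0.429 + 0.211)
  = 71.95 / 0.6400 = 112 μM/s.

112 μM/s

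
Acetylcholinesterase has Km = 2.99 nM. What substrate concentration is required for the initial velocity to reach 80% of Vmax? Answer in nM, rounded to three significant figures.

12.0 nM

v/Vmax = [S]/(Km+[S]) = 0.8, so [S] = Km·0.8/(1 − 0.8) = 2.99 × 4.000.
[S] = 12.0 nM.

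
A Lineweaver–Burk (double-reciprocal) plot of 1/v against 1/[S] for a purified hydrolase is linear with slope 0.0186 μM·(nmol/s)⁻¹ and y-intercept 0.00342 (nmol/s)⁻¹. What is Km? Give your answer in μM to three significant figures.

5.44 μM

y-intercept = 1/Vmax ⇒ Vmax = 292 nmol/s; slope = Km/Vmax ⇒ Km = slope × Vmax.
Km = 0.0186 × 292 = 5.44 μM.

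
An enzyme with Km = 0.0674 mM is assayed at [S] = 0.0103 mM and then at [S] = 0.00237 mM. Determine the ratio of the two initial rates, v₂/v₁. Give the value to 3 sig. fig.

0.256

The fractional saturations are [S]/(Km+[S]) = 0.0103/0.07770 = 0.1326 and 0.00237/0.06977 = 0.03397.
v₂/v₁ is just their ratio: 0.03397/0.1326 = 0.256.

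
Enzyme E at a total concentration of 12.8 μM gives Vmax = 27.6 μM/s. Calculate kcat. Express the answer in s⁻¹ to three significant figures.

2.16 s⁻¹

kcat = Vmax/[E]total = 27.6 μM/s / 12.8 μM = 2.16 s⁻¹.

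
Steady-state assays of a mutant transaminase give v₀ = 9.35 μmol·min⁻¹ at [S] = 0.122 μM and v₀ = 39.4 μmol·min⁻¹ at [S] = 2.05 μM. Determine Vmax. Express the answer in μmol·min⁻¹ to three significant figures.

49.5 μmol·min⁻¹

From v = Vmax[S]/(Km+[S]), each point gives Vmax = v(Km+[S])/[S].
Equating: 9.35(Km+0.122)/0.122 = 39.4(Km+2.05)/2.05.
76.64·Km + 9.35 = 19.22·Km + 39.4, so (76.64 − 19.22)·Km = 39.4 − 9.35.
Km = 30.05/57.42 = 0.523 μM; then Vmax = 9.35(0.523+0.122)/0.122 = 49.5 μmol·min⁻¹.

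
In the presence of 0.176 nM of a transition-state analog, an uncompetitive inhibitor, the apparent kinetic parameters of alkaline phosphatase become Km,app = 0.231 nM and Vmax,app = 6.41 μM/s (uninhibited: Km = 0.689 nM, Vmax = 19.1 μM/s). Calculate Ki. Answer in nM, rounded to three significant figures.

Uncompetitive: Vmax,app = Vmax/α (and Km,app = Km/α) with α = 1 + [I]/Ki.
α = Vmax/Vmax,app = 19.1/6.41 = 2.980.
Ki = [I]/(α − 1) = 0.176/1.980 = 0.0889 nM.

0.0889 nM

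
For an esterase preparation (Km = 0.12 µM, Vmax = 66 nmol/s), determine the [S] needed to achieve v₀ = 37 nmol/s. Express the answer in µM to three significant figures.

The required fractional saturation is v/Vmax = 37/66 = 0.5606.
Then [S]/(Km+[S]) = 0.5606 ⇒ [S] = 0.12 × 0.5606/(1 − 0.5606) = 0.153 µM.

0.153 µM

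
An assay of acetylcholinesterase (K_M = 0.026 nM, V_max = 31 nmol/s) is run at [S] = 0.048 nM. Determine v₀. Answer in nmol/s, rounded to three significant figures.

[S]/(Km+[S]) = 0.048/0.07400 = 0.6486, the fractional saturation.
v = 0.6486 × Vmax = 0.6486 × 31 = 20.1 nmol/s.

20.1 nmol/s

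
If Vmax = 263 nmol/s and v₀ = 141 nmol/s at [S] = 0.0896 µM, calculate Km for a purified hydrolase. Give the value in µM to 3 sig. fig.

v/Vmax = 141/263 = 0.5361 = [S]/(Km+[S]).
So Km + [S] = [S]/0.5361 = 0.1671 µM, giving Km = 0.1671 − 0.0896 = 0.0775 µM.

0.0775 µM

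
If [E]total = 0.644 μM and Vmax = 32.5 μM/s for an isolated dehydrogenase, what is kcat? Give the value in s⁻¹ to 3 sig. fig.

kcat = Vmax/[E]total = 32.5 μM/s / 0.644 μM = 50.5 s⁻¹.

50.5 s⁻¹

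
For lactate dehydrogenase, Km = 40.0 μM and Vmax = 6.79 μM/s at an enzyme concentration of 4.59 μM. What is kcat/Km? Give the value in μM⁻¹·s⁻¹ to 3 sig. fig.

kcat = Vmax/[E]total = 6.79/4.59 = 1.48 s⁻¹.
kcat/Km = 1.48/40.0 = 0.0370 μM⁻¹·s⁻¹.

0.0370 μM⁻¹·s⁻¹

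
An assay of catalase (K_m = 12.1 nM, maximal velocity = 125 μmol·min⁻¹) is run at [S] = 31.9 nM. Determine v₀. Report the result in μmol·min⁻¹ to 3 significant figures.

[S]/(Km+[S]) = 31.9/44.00 = 0.7250, the fractional saturation.
v = 0.7250 × Vmax = 0.7250 × 125 = 90.6 μmol·min⁻¹.

90.6 μmol·min⁻¹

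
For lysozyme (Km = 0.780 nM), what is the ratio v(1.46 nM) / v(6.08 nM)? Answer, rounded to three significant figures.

0.735

Since Vmax cancels, v₂/v₁ = [S]₂(Km+[S]₁) / [S]₁(Km+[S]₂).
= 1.46×(0.780+6.08) / (6.08×(0.780+1.46)) = 10.02/13.62 = 0.735.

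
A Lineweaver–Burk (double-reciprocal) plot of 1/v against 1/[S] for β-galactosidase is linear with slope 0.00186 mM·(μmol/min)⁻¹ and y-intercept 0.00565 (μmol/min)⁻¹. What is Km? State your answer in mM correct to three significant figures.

0.329 mM

y-intercept = 1/Vmax ⇒ Vmax = 177 μmol/min; slope = Km/Vmax ⇒ Km = slope × Vmax.
Km = 0.00186 × 177 = 0.329 mM.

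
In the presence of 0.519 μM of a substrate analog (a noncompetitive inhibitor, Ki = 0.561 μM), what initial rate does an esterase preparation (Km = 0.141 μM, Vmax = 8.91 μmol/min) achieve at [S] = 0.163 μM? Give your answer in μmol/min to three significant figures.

With α = 1 + [I]/Ki = 1 + 0.519/0.561 = 1.925, the noncompetitive rate law is v = (Vmax/α)·[S] / (Km + [S]).
v = (8.91/1.925)×0.163 / (0.141 + 0.163) = 0.7544/0.3040 = 2.48 μmol/min.

2.48 μmol/min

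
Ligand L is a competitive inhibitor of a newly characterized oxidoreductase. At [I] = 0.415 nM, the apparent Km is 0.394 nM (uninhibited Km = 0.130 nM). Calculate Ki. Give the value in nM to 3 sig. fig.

0.204 nM

Competitive: Km,app = α·Km with α = 1 + [I]/Ki.
α = Km,app/Km = 0.394/0.130 = 3.031.
Since α = 1 + [I]/Ki, [I]/Ki = 3.031 − 1 = 2.031 and Ki = 0.415/2.031 = 0.204 nM.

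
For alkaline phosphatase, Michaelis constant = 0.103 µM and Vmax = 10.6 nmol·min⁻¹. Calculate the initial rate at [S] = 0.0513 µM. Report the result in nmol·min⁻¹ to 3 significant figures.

v = Vmax·[S]/(Km + [S]) = 10.6 × 0.0513 / (0.103 + 0.0513)
  = 0.5438 / 0.1543 = 3.52 nmol·min⁻¹.

3.52 nmol·min⁻¹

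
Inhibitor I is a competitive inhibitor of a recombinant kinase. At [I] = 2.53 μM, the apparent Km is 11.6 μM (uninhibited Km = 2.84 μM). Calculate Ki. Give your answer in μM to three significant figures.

0.820 μM

Competitive: Km,app = α·Km with α = 1 + [I]/Ki.
α = Km,app/Km = 11.6/2.84 = 4.085.
Since α = 1 + [I]/Ki, [I]/Ki = 4.085 − 1 = 3.085 and Ki = 2.53/3.085 = 0.820 μM.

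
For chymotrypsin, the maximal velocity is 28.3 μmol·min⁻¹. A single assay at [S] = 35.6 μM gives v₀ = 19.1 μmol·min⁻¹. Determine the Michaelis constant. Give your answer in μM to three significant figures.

17.1 μM

v/Vmax = 19.1/28.3 = 0.6749 = [S]/(Km+[S]).
So Km + [S] = [S]/0.6749 = 52.75 μM, giving Km = 52.75 − 35.6 = 17.1 μM.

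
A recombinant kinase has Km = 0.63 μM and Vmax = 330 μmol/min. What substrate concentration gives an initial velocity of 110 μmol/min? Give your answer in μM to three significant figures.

0.315 μM

The required fractional saturation is v/Vmax = 110/330 = 0.3333.
Then [S]/(Km+[S]) = 0.3333 ⇒ [S] = 0.63 × 0.3333/(1 − 0.3333) = 0.315 μM.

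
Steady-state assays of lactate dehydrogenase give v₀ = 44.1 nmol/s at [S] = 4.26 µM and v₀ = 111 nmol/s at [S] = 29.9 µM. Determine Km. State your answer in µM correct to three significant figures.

10.1 µM

In reciprocal form, 1/v = (Km/Vmax)·(1/[S]) + 1/Vmax. The two points give (1/[S], 1/v) = (0.2347, 0.02268) and (0.03344, 0.009009).
Slope = (0.02268 − 0.009009)/(0.2347 − 0.03344) = 0.06789; intercept = 0.02268 − 0.06789×0.2347 = 0.006738.
Vmax = 1/intercept = 148 nmol/s; Km = slope × Vmax = 0.06789 × 148 = 10.1 µM.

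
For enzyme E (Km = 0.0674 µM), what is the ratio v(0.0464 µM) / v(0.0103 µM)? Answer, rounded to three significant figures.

3.08

The fractional saturations are [S]/(Km+[S]) = 0.0103/0.07770 = 0.1326 and 0.0464/0.1138 = 0.4077.
v₂/v₁ is just their ratio: 0.4077/0.1326 = 3.08.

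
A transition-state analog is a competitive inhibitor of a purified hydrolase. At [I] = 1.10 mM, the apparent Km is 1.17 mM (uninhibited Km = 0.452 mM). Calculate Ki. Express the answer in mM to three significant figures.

Competitive: Km,app = α·Km with α = 1 + [I]/Ki.
α = Km,app/Km = 1.17/0.452 = 2.588.
Since α = 1 + [I]/Ki, [I]/Ki = 2.588 − 1 = 1.588 and Ki = 1.10/1.588 = 0.692 mM.

0.692 mM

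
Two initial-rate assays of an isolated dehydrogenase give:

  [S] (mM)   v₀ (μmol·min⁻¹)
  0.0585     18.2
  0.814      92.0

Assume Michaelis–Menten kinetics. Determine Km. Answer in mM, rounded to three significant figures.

0.373 mM

From v = Vmax[S]/(Km+[S]), each point gives Vmax = v(Km+[S])/[S].
Equating: 18.2(Km+0.0585)/0.0585 = 92.0(Km+0.814)/0.814.
311.1·Km + 18.2 = 113.0·Km + 92.0, so (311.1 − 113.0)·Km = 92.0 − 18.2.
Km = 73.80/198.1 = 0.373 mM; then Vmax = 18.2(0.373+0.0585)/0.0585 = 134 μmol·min⁻¹.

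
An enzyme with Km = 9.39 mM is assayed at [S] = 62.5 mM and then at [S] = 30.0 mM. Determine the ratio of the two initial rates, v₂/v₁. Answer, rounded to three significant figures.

0.876

The fractional saturations are [S]/(Km+[S]) = 62.5/71.89 = 0.8694 and 30.0/39.39 = 0.7616.
v₂/v₁ is just their ratio: 0.7616/0.8694 = 0.876.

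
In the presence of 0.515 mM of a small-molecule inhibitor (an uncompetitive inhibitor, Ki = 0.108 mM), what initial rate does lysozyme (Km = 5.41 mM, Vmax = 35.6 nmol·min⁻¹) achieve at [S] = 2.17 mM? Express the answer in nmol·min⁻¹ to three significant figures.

4.31 nmol·min⁻¹

α = 1 + [I]/Ki = 1 + 0.515/0.108 = 5.769.
For an uncompetitive inhibitor, both parameters are divided by α, giving Vmax/α and Km/α: Km,app = 0.938 mM, Vmax,app = 6.17 nmol·min⁻¹.
v = Vmax,app·[S]/(Km,app + [S]) = 6.17 × 2.17/(0.938 + 2.17) = 4.31 nmol·min⁻¹.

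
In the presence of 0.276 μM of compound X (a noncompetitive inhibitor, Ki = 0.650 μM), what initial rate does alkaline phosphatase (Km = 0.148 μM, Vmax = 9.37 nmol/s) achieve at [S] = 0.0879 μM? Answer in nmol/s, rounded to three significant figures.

2.45 nmol/s

With α = 1 + [I]/Ki = 1 + 0.276/0.650 = 1.425, the noncompetitive rate law is v = (Vmax/α)·[S] / (Km + [S]).
v = (9.37/1.425)×0.0879 / (0.148 + 0.0879) = 0.5781/0.2359 = 2.45 nmol/s.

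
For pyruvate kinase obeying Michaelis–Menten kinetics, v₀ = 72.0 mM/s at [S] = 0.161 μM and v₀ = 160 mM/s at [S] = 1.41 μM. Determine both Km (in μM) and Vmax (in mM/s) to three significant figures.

Km = 0.264 μM; Vmax = 190 mM/s

From v = Vmax[S]/(Km+[S]), each point gives Vmax = v(Km+[S])/[S].
Equating: 72.0(Km+0.161)/0.161 = 160(Km+1.41)/1.41.
447.2·Km + 72.0 = 113.5·Km + 160, so (447.2 − 113.5)·Km = 160 − 72.0.
Km = 88.00/333.7 = 0.264 μM; then Vmax = 72.0(0.264+0.161)/0.161 = 190 mM/s.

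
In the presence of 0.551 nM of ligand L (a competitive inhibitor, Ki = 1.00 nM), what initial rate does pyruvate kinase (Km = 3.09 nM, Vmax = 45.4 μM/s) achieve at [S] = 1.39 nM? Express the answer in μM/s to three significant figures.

α = 1 + [I]/Ki = 1 + 0.551/1.00 = 1.551.
For a competitive inhibitor, Vmax is unchanged and the apparent Km becomes α·Km: Km,app = 4.79 nM, Vmax,app = 45.4 μM/s.
v = Vmax,app·[S]/(Km,app + [S]) = 45.4 × 1.39/(4.79 + 1.39) = 10.2 μM/s.

10.2 μM/s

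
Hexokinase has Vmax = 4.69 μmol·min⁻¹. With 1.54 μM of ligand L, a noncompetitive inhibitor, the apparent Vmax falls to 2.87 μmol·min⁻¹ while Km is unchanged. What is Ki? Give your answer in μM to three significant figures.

2.43 μM

Noncompetitive: Vmax,app = Vmax/α with α = 1 + [I]/Ki.
α = Vmax/Vmax,app = 4.69/2.87 = 1.634.
Since α = 1 + [I]/Ki, [I]/Ki = 1.634 − 1 = 0.6341 and Ki = 1.54/0.6341 = 2.43 μM.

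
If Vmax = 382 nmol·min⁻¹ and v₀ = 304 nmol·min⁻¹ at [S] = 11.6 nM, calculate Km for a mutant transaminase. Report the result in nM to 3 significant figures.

From v = Vmax[S]/(Km+[S]), Km = [S](Vmax − v)/v.
Km = 11.6 × (382 − 304) / 304 = 904.8/304 = 2.98 nM.

2.98 nM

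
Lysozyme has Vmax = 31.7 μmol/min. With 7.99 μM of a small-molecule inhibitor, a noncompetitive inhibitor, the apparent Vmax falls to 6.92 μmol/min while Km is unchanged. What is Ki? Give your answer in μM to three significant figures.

2.23 μM

Noncompetitive: Vmax,app = Vmax/α with α = 1 + [I]/Ki.
α = Vmax/Vmax,app = 31.7/6.92 = 4.581.
Ki = [I]/(α − 1) = 7.99/3.581 = 2.23 μM.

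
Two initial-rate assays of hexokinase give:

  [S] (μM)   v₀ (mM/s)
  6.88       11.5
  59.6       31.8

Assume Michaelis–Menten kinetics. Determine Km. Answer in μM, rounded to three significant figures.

From v = Vmax[S]/(Km+[S]), each point gives Vmax = v(Km+[S])/[S].
Equating: 11.5(Km+6.88)/6.88 = 31.8(Km+59.6)/59.6.
1.672·Km + 11.5 = 0.5336·Km + 31.8, so (1.672 − 0.5336)·Km = 31.8 − 11.5.
Km = 20.30/1.138 = 17.8 μM; then Vmax = 11.5(17.8+6.88)/6.88 = 41.3 mM/s.

17.8 μM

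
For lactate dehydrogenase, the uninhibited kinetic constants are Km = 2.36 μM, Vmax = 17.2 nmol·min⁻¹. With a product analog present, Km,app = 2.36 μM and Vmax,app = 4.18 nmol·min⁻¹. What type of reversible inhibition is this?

noncompetitive

Vmax decreases (17.2 → 4.18 nmol·min⁻¹) while Km is unchanged — pure noncompetitive inhibition.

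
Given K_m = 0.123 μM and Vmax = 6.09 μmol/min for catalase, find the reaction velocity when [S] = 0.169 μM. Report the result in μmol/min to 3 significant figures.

3.52 μmol/min

v = Vmax·[S]/(Km + [S]) = 6.09 × 0.169 / (0.123 + 0.169)
  = 1.029 / 0.2920 = 3.52 μmol/min.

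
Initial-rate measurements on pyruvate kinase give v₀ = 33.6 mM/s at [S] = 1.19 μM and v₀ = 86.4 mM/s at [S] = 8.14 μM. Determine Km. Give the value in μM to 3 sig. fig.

In reciprocal form, 1/v = (Km/Vmax)·(1/[S]) + 1/Vmax. The two points give (1/[S], 1/v) = (0.8403, 0.02976) and (0.1229, 0.01157).
Slope = (0.02976 − 0.01157)/(0.8403 − 0.1229) = 0.02535; intercept = 0.02976 − 0.02535×0.8403 = 0.008460.
Vmax = 1/intercept = 118 mM/s; Km = slope × Vmax = 0.02535 × 118 = 3.00 μM.

3.00 μM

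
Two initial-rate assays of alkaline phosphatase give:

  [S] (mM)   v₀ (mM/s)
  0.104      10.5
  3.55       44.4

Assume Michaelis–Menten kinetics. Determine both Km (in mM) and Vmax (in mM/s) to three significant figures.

From v = Vmax[S]/(Km+[S]), each point gives Vmax = v(Km+[S])/[S].
Equating: 10.5(Km+0.104)/0.104 = 44.4(Km+3.55)/3.55.
101.0·Km + 10.5 = 12.51·Km + 44.4, so (101.0 − 12.51)·Km = 44.4 − 10.5.
Km = 33.90/88.45 = 0.383 mM; then Vmax = 10.5(0.383+0.104)/0.104 = 49.2 mM/s.

Km = 0.383 mM; Vmax = 49.2 mM/s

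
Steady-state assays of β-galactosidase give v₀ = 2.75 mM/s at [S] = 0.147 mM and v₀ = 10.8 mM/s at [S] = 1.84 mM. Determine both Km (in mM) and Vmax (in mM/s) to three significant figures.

From v = Vmax[S]/(Km+[S]), each point gives Vmax = v(Km+[S])/[S].
Equating: 2.75(Km+0.147)/0.147 = 10.8(Km+1.84)/1.84.
18.71·Km + 2.75 = 5.870·Km + 10.8, so (18.71 − 5.870)·Km = 10.8 − 2.75.
Km = 8.050/12.84 = 0.627 mM; then Vmax = 2.75(0.627+0.147)/0.147 = 14.5 mM/s.

Km = 0.627 mM; Vmax = 14.5 mM/s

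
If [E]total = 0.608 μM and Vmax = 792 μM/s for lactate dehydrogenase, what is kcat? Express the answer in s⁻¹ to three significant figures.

kcat = Vmax/[E]total = 792 μM/s / 0.608 μM = 1300 s⁻¹.

1300 s⁻¹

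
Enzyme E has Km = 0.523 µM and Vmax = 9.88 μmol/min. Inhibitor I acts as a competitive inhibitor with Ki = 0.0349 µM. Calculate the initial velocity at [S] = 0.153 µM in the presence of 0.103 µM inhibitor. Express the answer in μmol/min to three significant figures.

0.681 μmol/min

With α = 1 + [I]/Ki = 1 + 0.103/0.0349 = 3.951, the competitive rate law is v = Vmax[S] / (αKm + [S]).
v = 9.88×0.153 / (3.951×0.523 + 0.153) = 1.512/2.220 = 0.681 μmol/min.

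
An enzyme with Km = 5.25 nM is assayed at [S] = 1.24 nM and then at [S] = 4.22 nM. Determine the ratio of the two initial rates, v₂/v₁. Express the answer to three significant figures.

The fractional saturations are [S]/(Km+[S]) = 1.24/6.490 = 0.1911 and 4.22/9.470 = 0.4456.
v₂/v₁ is just their ratio: 0.4456/0.1911 = 2.33.

2.33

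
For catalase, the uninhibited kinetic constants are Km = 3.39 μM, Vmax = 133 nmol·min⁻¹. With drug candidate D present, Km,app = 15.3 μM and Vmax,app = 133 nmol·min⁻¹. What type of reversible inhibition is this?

competitive

Km increases (3.39 → 15.3 μM) while Vmax is unchanged — the hallmark of competitive inhibition.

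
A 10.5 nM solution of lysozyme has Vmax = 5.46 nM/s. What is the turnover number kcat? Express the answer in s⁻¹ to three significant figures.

0.520 s⁻¹

kcat = Vmax/[E]total = 5.46 nM/s / 10.5 nM = 0.520 s⁻¹.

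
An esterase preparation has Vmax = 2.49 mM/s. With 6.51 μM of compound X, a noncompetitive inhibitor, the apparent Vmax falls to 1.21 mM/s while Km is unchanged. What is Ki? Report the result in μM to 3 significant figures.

6.15 μM

Noncompetitive: Vmax,app = Vmax/α with α = 1 + [I]/Ki.
α = Vmax/Vmax,app = 2.49/1.21 = 2.058.
Ki = [I]/(α − 1) = 6.51/1.058 = 6.15 μM.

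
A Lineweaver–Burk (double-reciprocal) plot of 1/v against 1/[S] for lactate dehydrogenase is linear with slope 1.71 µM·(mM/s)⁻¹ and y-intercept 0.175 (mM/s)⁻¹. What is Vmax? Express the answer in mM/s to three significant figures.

5.71 mM/s

The y-intercept of a Lineweaver–Burk plot equals 1/Vmax, so Vmax = 1/0.175 = 5.71 mM/s.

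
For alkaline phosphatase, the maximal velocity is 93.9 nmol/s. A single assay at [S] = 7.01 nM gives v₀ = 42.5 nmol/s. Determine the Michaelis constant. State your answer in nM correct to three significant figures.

8.48 nM

From v = Vmax[S]/(Km+[S]), Km = [S](Vmax − v)/v.
Km = 7.01 × (93.9 − 42.5) / 42.5 = 360.3/42.5 = 8.48 nM.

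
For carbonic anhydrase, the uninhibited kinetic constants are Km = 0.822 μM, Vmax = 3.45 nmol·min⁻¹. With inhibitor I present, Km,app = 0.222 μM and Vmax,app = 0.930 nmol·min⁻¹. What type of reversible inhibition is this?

Both Km and Vmax decrease by the same factor (~3.71-fold) — characteristic of uncompetitive inhibition.

uncompetitive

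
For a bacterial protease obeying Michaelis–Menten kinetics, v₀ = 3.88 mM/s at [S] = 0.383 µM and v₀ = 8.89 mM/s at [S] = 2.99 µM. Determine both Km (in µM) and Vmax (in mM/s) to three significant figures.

Km = 0.700 µM; Vmax = 11.0 mM/s

In reciprocal form, 1/v = (Km/Vmax)·(1/[S]) + 1/Vmax. The two points give (1/[S], 1/v) = (2.611, 0.2577) and (0.3344, 0.1125).
Slope = (0.2577 − 0.1125)/(2.611 − 0.3344) = 0.06380; intercept = 0.2577 − 0.06380×2.611 = 0.09115.
Vmax = 1/intercept = 11.0 mM/s; Km = slope × Vmax = 0.06380 × 11.0 = 0.700 µM.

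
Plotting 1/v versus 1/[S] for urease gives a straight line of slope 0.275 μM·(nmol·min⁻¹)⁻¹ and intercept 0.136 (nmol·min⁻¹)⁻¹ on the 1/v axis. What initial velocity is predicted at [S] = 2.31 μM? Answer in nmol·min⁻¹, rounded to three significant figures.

The y-intercept is 1/Vmax, so Vmax = 1/0.136 = 7.35 nmol·min⁻¹.
The slope is Km/Vmax, so Km = 0.275 × 7.35 = 2.02 μM.
Then v = 7.35 × 2.31/(2.02 + 2.31) = 3.92 nmol·min⁻¹.

3.92 nmol·min⁻¹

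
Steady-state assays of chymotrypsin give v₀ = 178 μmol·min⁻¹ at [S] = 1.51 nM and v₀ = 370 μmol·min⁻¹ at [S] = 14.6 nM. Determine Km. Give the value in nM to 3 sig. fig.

From v = Vmax[S]/(Km+[S]), each point gives Vmax = v(Km+[S])/[S].
Equating: 178(Km+1.51)/1.51 = 370(Km+14.6)/14.6.
117.9·Km + 178 = 25.34·Km + 370, so (117.9 − 25.34)·Km = 370 − 178.
Km = 192.0/92.54 = 2.07 nM; then Vmax = 178(2.07+1.51)/1.51 = 423 μmol·min⁻¹.

2.07 nM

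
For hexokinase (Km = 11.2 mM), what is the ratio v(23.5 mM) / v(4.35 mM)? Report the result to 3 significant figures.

The fractional saturations are [S]/(Km+[S]) = 4.35/15.55 = 0.2797 and 23.5/34.70 = 0.6772.
v₂/v₁ is just their ratio: 0.6772/0.2797 = 2.42.

2.42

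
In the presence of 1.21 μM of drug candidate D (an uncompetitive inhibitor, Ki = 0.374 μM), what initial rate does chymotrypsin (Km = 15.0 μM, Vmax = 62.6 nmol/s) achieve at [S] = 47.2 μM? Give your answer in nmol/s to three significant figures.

13.7 nmol/s

With α = 1 + [I]/Ki = 1 + 1.21/0.374 = 4.235, the uncompetitive rate law is v = (Vmax/α)·[S] / (Km/α + [S]).
v = (62.6/4.235)×47.2 / (15.0/4.235 + 47.2) = 697.6/50.74 = 13.7 nmol/s.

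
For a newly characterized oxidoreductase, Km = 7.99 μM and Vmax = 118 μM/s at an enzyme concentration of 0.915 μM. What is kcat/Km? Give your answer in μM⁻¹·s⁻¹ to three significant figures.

16.1 μM⁻¹·s⁻¹

kcat = Vmax/[E]total = 118/0.915 = 129 s⁻¹.
kcat/Km = 129/7.99 = 16.1 μM⁻¹·s⁻¹.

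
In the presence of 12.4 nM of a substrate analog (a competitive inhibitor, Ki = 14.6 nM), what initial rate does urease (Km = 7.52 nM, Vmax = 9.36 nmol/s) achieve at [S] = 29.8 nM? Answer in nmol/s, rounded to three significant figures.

6.38 nmol/s

With α = 1 + [I]/Ki = 1 + 12.4/14.6 = 1.849, the competitive rate law is v = Vmax[S] / (αKm + [S]).
v = 9.36×29.8 / (1.849×7.52 + 29.8) = 278.9/43.71 = 6.38 nmol/s.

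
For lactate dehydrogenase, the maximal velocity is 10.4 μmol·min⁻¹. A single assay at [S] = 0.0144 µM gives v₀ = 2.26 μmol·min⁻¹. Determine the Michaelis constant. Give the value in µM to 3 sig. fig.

0.0519 µM

From v = Vmax[S]/(Km+[S]), Km = [S](Vmax − v)/v.
Km = 0.0144 × (10.4 − 2.26) / 2.26 = 0.1172/2.26 = 0.0519 µM.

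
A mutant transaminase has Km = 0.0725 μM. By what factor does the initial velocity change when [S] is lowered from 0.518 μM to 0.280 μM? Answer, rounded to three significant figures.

0.906

Since Vmax cancels, v₂/v₁ = [S]₂(Km+[S]₁) / [S]₁(Km+[S]₂).
= 0.280×(0.0725+0.518) / (0.518×(0.0725+0.280)) = 0.1653/0.1826 = 0.906.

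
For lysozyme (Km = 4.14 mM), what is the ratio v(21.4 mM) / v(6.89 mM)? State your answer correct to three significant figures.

1.34

The fractional saturations are [S]/(Km+[S]) = 6.89/11.03 = 0.6247 and 21.4/25.54 = 0.8379.
v₂/v₁ is just their ratio: 0.8379/0.6247 = 1.34.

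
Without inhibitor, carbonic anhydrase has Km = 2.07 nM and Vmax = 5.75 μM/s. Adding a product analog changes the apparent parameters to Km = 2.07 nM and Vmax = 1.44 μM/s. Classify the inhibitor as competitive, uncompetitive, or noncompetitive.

noncompetitive

Vmax decreases (5.75 → 1.44 μM/s) while Km is unchanged — pure noncompetitive inhibition.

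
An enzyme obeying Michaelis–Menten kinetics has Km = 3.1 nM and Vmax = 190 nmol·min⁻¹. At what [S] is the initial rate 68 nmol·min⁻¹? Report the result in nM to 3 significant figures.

1.73 nM

The required fractional saturation is v/Vmax = 68/190 = 0.3579.
Then [S]/(Km+[S]) = 0.3579 ⇒ [S] = 3.1 × 0.3579/(1 − 0.3579) = 1.73 nM.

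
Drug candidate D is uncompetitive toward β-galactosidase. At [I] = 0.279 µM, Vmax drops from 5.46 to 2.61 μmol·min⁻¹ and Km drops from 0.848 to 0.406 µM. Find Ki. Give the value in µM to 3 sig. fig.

Uncompetitive: Vmax,app = Vmax/α (and Km,app = Km/α) with α = 1 + [I]/Ki.
α = Vmax/Vmax,app = 5.46/2.61 = 2.092.
Since α = 1 + [I]/Ki, [I]/Ki = 2.092 − 1 = 1.092 and Ki = 0.279/1.092 = 0.256 µM.

0.256 µM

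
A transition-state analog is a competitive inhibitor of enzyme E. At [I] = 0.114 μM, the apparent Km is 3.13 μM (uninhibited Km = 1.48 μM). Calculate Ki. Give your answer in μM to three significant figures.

0.102 μM

Competitive: Km,app = α·Km with α = 1 + [I]/Ki.
α = Km,app/Km = 3.13/1.48 = 2.115.
Since α = 1 + [I]/Ki, [I]/Ki = 2.115 − 1 = 1.115 and Ki = 0.114/1.115 = 0.102 μM.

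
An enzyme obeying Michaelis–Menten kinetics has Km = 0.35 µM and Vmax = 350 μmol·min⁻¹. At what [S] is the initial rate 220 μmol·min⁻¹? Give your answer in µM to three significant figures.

0.592 µM

The required fractional saturation is v/Vmax = 220/350 = 0.6286.
Then [S]/(Km+[S]) = 0.6286 ⇒ [S] = 0.35 × 0.6286/(1 − 0.6286) = 0.592 µM.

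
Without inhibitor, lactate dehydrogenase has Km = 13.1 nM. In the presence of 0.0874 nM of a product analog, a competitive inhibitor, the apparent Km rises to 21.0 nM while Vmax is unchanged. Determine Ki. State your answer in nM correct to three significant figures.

Competitive: Km,app = α·Km with α = 1 + [I]/Ki.
α = Km,app/Km = 21.0/13.1 = 1.603.
Since α = 1 + [I]/Ki, [I]/Ki = 1.603 − 1 = 0.6031 and Ki = 0.0874/0.6031 = 0.145 nM.

0.145 nM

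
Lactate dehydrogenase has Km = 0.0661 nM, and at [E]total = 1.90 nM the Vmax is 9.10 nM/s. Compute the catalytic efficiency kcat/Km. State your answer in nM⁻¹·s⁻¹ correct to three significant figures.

72.5 nM⁻¹·s⁻¹

kcat = Vmax/[E]total = 9.10/1.90 = 4.79 s⁻¹.
kcat/Km = 4.79/0.0661 = 72.5 nM⁻¹·s⁻¹.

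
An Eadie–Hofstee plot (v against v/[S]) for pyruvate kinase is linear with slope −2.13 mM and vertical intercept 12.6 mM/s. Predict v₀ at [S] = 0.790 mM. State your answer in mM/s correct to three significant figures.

3.41 mM/s

In the Eadie–Hofstee form v = Vmax − Km·(v/[S]), the slope is −Km and the intercept is Vmax, so Km = 2.13 mM and Vmax = 12.6 mM/s.
v = 12.6 × 0.790/(2.13 + 0.790) = 3.41 mM/s.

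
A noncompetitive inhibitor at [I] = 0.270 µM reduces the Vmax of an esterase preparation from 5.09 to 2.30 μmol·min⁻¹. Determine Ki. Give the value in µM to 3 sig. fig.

Noncompetitive: Vmax,app = Vmax/α with α = 1 + [I]/Ki.
α = Vmax/Vmax,app = 5.09/2.30 = 2.213.
Since α = 1 + [I]/Ki, [I]/Ki = 2.213 − 1 = 1.213 and Ki = 0.270/1.213 = 0.223 µM.

0.223 µM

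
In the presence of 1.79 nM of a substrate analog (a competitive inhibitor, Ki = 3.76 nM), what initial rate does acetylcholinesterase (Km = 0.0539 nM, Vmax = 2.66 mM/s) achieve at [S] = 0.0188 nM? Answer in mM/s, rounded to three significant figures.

0.508 mM/s

α = 1 + [I]/Ki = 1 + 1.79/3.76 = 1.476.
For a competitive inhibitor, Vmax is unchanged and the apparent Km becomes α·Km: Km,app = 0.0796 nM, Vmax,app = 2.66 mM/s.
v = Vmax,app·[S]/(Km,app + [S]) = 2.66 × 0.0188/(0.0796 + 0.0188) = 0.508 mM/s.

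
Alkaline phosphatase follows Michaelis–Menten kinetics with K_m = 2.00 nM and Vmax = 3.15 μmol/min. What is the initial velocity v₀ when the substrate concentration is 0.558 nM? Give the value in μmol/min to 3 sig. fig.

[S]/(Km+[S]) = 0.558/2.558 = 0.2181, the fractional saturation.
v = 0.2181 × Vmax = 0.2181 × 3.15 = 0.687 μmol/min.

0.687 μmol/min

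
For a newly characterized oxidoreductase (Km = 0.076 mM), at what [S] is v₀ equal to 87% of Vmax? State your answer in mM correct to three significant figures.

0.509 mM

v/Vmax = [S]/(Km+[S]) = 0.87, so [S] = Km·0.87/(1 − 0.87) = 0.076 × 6.692.
[S] = 0.509 mM.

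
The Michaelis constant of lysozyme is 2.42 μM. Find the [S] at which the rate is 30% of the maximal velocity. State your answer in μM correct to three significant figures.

1.04 μM

v/Vmax = [S]/(Km+[S]) = 0.3, so [S] = Km·0.3/(1 − 0.3) = 2.42 × 0.4286.
[S] = 1.04 μM.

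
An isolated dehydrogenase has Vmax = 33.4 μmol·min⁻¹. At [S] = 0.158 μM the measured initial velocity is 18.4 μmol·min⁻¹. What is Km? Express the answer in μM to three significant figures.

0.129 μM

From v = Vmax[S]/(Km+[S]), Km = [S](Vmax − v)/v.
Km = 0.158 × (33.4 − 18.4) / 18.4 = 2.370/18.4 = 0.129 μM.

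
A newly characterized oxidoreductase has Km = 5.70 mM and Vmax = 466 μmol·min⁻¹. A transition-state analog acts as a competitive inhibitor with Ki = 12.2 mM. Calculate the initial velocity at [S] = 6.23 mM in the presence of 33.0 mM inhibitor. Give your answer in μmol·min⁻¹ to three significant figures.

106 μmol·min⁻¹

With α = 1 + [I]/Ki = 1 + 33.0/12.2 = 3.705, the competitive rate law is v = Vmax[S] / (αKm + [S]).
v = 466×6.23 / (3.705×5.70 + 6.23) = 2903/27.35 = 106 μmol·min⁻¹.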